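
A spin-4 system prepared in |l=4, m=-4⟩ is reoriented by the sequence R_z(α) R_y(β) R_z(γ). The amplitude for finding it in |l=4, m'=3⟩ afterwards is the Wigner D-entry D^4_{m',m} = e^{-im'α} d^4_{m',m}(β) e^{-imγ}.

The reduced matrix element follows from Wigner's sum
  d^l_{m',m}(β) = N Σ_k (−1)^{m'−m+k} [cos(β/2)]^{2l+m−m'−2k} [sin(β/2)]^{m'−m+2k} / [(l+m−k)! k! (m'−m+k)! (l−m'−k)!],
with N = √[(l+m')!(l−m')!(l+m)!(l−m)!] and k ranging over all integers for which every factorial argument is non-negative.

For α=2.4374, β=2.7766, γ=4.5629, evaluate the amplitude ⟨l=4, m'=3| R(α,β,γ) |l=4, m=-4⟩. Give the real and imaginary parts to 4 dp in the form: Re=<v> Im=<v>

First d^4_{3,-4}(β=2.7766), then the phase factors e^{-i(3)α} and e^{-i(-4)γ}:
c=cos(2.7766/2)=0.181485, s=sin(2.7766/2)=0.983394; N=√[5040·1·1·40320]=14255.272709
Admissible k: 0..0 (factorial args all ≥0)
  k=0: (−1)^7·14255.2727/(5040)·0.1815^1·0.9834^7 = -0.456539
d^4_{3,-4}(2.7766) = -0.456539
Phases: e^{-i·(3)·2.4374}=+0.515663-0.856791i, e^{-i·(-4)·4.5629}=+0.826488-0.562954i ⇒ D=+0.025632+0.455819i

Re=0.0256 Im=0.4558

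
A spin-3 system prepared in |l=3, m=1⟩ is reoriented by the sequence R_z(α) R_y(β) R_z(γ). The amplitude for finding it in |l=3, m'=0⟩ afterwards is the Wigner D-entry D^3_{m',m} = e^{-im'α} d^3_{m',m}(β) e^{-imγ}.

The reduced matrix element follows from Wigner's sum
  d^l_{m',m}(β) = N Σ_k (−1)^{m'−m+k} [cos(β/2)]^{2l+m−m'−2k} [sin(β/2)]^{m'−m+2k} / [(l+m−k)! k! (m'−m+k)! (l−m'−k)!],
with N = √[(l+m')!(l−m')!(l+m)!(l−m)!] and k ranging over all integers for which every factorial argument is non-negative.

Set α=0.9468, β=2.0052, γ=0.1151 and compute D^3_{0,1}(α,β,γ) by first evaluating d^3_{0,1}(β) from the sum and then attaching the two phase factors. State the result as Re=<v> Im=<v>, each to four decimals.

Split into d^3_{0,1}(β=2.0052) × two z-phases.
c=cos(2.0052/2)=0.538113, s=sin(2.0052/2)=0.842873; N=√[6·6·24·2]=41.569219
k: max(0,(1)−(0))=1 … min(3+(1),3−(0))=3
  k=1: (−1)^0·41.5692/(12)·0.5381^5·0.8429^1 = +0.131740
  k=2: (−1)^1·41.5692/(4)·0.5381^3·0.8429^3 = -0.969656
  k=3: (−1)^2·41.5692/(12)·0.5381^1·0.8429^5 = +0.793002
d^3_{0,1}(2.0052) = +0.131740 -0.969656 +0.793002 = -0.044914
Attach z-rotation phases: D = e^{-i(0)(0.9468)}·(-0.044914)·e^{-i(1)(0.1151)} = -0.044617+0.005158i

Re=-0.0446 Im=0.0052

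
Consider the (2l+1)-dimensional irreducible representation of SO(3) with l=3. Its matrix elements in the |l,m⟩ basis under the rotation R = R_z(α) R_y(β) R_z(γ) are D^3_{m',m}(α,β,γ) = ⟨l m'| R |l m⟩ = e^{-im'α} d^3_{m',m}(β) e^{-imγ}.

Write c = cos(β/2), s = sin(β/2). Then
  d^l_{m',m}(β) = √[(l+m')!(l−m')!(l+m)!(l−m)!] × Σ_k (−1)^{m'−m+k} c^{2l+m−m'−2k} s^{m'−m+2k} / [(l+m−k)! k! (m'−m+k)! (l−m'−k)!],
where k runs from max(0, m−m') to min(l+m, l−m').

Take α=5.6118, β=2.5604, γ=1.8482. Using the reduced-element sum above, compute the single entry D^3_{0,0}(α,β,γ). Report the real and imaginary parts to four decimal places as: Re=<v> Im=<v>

First d^3_{0,0}(β=2.5604), then the phase factors e^{-i(0)α} and e^{-i(0)γ}:
With c≡cos(β/2)=0.286524 and s≡sin(β/2)=0.958073, N=[6·6·6·6]^{1/2}=36.000000
k: max(0,(0)−(0))=0 … min(3+(0),3−(0))=3
  k=0: (−1)^0·36.0000/(36)·0.2865^6·0.9581^0 = +0.000553
  k=1: (−1)^1·36.0000/(4)·0.2865^4·0.9581^2 = -0.055678
  k=2: (−1)^2·36.0000/(4)·0.2865^2·0.9581^4 = +0.622527
  k=3: (−1)^3·36.0000/(36)·0.2865^0·0.9581^6 = -0.773379
d^3_{0,0}(2.5604) = +0.000553 -0.055678 +0.622527 -0.773379 = -0.205976
D = (+1.000000+0.000000i)·(-0.205976)·(+1.000000+0.000000i) = -0.205976+0.000000i

Re=-0.2060 Im=0.0000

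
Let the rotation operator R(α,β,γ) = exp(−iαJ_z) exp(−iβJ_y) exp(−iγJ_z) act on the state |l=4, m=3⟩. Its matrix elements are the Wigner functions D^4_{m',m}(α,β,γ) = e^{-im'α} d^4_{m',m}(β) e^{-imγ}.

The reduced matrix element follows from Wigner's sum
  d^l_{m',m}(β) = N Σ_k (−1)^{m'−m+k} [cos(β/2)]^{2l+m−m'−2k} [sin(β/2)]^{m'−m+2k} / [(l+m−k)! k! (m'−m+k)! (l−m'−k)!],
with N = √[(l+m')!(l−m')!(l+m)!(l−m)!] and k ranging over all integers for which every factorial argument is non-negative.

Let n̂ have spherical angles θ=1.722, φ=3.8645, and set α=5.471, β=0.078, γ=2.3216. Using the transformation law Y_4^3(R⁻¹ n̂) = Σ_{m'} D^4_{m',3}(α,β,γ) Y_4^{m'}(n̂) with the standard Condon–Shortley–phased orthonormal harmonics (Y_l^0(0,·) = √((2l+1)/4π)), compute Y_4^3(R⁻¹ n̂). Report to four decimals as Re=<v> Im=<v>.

Need the full column D^4_{m',3} for m'=−4..4 at α=5.471, β=0.078, γ=2.3216.
cos(β/2)=0.999240, sin(β/2)=0.038990
d^4_{-4,3}: single k=7 term ⇒ +0.000000;  D = -0.000000+0.000000i
d^4_{-3,3}: k∈[6..7] ⇒ +0.000000 -0.000000 = +0.000000;  D = -0.000000-0.000000i
d^4_{-2,3}: k∈[5..6] ⇒ +0.000001 -0.000000 = +0.000001;  D = -0.000001-0.000001i
d^4_{-1,3}: k∈[4..5] ⇒ +0.000030 -0.000000 = +0.000030;  D = +0.000002-0.000030i
d^4_{0,3}: k∈[3..4] ⇒ +0.000699 -0.000001 = +0.000698;  D = +0.000542-0.000440i
d^4_{1,3}: k∈[2..3] ⇒ +0.012011 -0.000030 = +0.011981;  D = +0.011879+0.001560i
d^4_{2,3}: k∈[1..2] ⇒ +0.145113 -0.000663 = +0.144450;  D = +0.084873+0.116886i
d^4_{3,3}: k∈[0..1] ⇒ +0.993933 -0.010593 = +0.983340;  D = -0.180055+0.966715i
d^4_{4,3}: single k=0 term ⇒ -0.109695;  D = +0.092087-0.059607i
Y_4^{m'}(θ=1.722,φ=3.8645) and Σ D·Y over m':
  (-0.0000+0.0000i)·(-0.4095-0.1046i)  (-0.0000-0.0000i)·(-0.1025-0.1506i)  (-0.0000-0.0000i)·(-0.0343+0.2729i)  (+0.0000-0.0000i)·(-0.1501+0.1324i)  (+0.0005-0.0004i)·(+0.2473+0.0000i)  (+0.0119+0.0016i)·(+0.1501+0.1324i)  (+0.0849+0.1169i)·(-0.0343-0.2729i)  (-0.1801+0.9667i)·(+0.1025-0.1506i)  (+0.0921-0.0596i)·(-0.4095+0.1046i)
Y_4^3(R⁻¹ n̂) = +0.126297+0.134814i

Re=0.1263 Im=0.1348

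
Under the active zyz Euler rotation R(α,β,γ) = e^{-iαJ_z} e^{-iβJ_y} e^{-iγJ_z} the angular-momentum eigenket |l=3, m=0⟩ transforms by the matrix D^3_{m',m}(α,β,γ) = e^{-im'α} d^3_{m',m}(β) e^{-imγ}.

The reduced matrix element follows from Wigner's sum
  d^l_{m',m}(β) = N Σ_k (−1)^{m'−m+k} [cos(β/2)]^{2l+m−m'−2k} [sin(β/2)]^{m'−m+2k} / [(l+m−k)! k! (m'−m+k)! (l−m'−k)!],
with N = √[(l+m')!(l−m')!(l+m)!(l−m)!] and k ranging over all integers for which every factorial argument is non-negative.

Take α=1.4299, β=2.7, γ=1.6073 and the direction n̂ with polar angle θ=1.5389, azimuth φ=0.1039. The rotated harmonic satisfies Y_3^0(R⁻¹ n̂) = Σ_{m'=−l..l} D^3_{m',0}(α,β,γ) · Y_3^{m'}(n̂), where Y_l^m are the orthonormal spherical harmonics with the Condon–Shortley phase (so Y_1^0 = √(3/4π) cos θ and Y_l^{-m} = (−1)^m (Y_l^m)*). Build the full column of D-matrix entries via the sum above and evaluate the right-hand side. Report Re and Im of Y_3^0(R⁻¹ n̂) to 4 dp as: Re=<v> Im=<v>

Need the full column D^3_{m',0} for m'=−3..3 at α=1.4299, β=2.7, γ=1.6073.
cos(β/2)=0.219007, sin(β/2)=0.975723
d^3_{-3,0}: single k=3 term ⇒ +0.043638;  D = -0.017901-0.039798i
d^3_{-2,0}: k∈[2..3] ⇒ +0.011996 -0.238112 = -0.226116;  D = +0.217198-0.062878i
d^3_{-1,0}: k∈[1..3] ⇒ +0.001703 -0.101406 +0.670937 = +0.571233;  D = +0.080219+0.565573i
d^3_{0,0}: k∈[0..3] ⇒ +0.000110 -0.019712 +0.391259 -0.862899 = -0.491242;  D = -0.491242+0.000000i
d^3_{1,0}: k∈[0..2] ⇒ -0.001703 +0.101406 -0.670937 = -0.571233;  D = -0.080219+0.565573i
d^3_{2,0}: k∈[0..1] ⇒ +0.011996 -0.238112 = -0.226116;  D = +0.217198+0.062878i
d^3_{3,0}: single k=0 term ⇒ -0.043638;  D = +0.017901-0.039798i
Y_3^{m'}(θ=1.5389,φ=0.1039) and Σ D·Y over m':
  (-0.0179-0.0398i)·(+0.3965-0.1278i)  (+0.2172-0.0629i)·(+0.0319-0.0067i)  (+0.0802+0.5656i)·(-0.3196+0.0333i)  (-0.4912+0.0000i)·(-0.0356+0.0000i)  (-0.0802+0.5656i)·(+0.3196+0.0333i)  (+0.2172+0.0629i)·(+0.0319+0.0067i)  (+0.0179-0.0398i)·(-0.3965-0.1278i)
Y_3^0(R⁻¹ n̂) = -0.082845+0.000000i

Re=-0.0828 Im=0.0000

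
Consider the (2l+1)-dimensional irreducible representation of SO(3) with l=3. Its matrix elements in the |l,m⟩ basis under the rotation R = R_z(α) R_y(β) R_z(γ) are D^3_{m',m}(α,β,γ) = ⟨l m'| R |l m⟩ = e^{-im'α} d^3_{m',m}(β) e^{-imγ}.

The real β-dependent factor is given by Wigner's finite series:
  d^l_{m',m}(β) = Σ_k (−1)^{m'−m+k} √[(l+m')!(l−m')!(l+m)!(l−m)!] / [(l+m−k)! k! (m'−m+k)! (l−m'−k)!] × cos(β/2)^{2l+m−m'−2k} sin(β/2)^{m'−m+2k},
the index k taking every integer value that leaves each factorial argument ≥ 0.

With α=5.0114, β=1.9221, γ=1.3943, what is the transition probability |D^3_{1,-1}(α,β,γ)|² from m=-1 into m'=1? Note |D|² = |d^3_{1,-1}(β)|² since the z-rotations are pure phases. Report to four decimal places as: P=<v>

Split into d^3_{1,-1}(β=1.9221) × two z-phases.
Half-angle: c=0.572660, s=0.819793. N=√(24·2·2·24)=48.000000
k: max(0,(-1)−(1))=0 … min(3+(-1),3−(1))=2
  k=0: (−1)^2·48.0000/(8)·0.5727^4·0.8198^2 = +0.433657
  k=1: (−1)^3·48.0000/(6)·0.5727^2·0.8198^4 = -1.184951
  k=2: (−1)^4·48.0000/(48)·0.5727^0·0.8198^6 = +0.303547
d^3_{1,-1}(1.9221) = +0.433657 -1.184951 +0.303547 = -0.447747
|D^3_{1,-1}|² = |d^3_{1,-1}(β)|² = (-0.447747)² = 0.200478 (the z-rotation phases have unit modulus)

P=0.2005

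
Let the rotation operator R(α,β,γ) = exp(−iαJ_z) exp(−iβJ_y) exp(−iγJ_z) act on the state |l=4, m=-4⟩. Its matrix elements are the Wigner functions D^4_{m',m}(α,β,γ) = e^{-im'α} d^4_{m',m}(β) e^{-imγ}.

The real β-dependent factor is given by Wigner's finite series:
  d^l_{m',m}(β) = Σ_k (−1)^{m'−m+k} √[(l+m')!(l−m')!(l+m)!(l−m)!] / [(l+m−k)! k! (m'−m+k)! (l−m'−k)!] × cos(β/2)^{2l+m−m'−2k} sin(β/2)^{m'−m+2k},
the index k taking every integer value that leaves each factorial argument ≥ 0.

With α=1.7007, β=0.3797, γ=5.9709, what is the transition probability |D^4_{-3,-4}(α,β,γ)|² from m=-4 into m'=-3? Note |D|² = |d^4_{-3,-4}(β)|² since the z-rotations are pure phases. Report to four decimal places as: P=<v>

First d^4_{-3,-4}(β=0.3797), then the phase factors e^{-i(-3)α} and e^{-i(-4)γ}:
Half-angle: c=0.982033, s=0.188712. N=√(1·5040·1·40320)=14255.272709
k∈{0} keeps every argument non-negative
  k=0: (−1)^1·14255.2727/(5040)·0.9820^7·0.1887^1 = -0.470137
d^4_{-3,-4}(0.3797) = -0.470137
|D^4_{-3,-4}|² = |d^4_{-3,-4}(β)|² = (-0.470137)² = 0.221029 (the z-rotation phases have unit modulus)

P=0.2210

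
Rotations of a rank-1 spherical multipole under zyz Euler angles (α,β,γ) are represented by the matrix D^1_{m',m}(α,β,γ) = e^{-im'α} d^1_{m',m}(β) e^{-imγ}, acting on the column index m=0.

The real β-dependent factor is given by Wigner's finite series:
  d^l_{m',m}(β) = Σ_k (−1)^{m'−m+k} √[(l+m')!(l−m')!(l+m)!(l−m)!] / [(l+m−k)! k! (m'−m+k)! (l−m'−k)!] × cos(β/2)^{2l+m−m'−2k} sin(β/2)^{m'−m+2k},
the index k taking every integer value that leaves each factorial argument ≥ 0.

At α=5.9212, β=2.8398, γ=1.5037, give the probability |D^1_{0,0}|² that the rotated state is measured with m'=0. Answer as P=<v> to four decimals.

D^1_{0,0}(5.9212,2.8398,1.5037) = e^{-i·0·5.9212}·d^1_{0,0}(2.8398)·e^{-i·0·1.5037}. Compute d first:
c=cos(2.8398/2)=0.150324, s=sin(2.8398/2)=0.988637; N=√[1·1·1·1]=1.000000
k: max(0,(0)−(0))=0 … min(1+(0),1−(0))=1
  k=0: (−1)^0·1.0000/(1)·0.1503^2·0.9886^0 = +0.022597
  k=1: (−1)^1·1.0000/(1)·0.1503^0·0.9886^2 = -0.977403
d^1_{0,0}(2.8398) = +0.022597 -0.977403 = -0.954805
|D^1_{0,0}|² = |d^1_{0,0}(β)|² = (-0.954805)² = 0.911653 (the z-rotation phases have unit modulus)

P=0.9117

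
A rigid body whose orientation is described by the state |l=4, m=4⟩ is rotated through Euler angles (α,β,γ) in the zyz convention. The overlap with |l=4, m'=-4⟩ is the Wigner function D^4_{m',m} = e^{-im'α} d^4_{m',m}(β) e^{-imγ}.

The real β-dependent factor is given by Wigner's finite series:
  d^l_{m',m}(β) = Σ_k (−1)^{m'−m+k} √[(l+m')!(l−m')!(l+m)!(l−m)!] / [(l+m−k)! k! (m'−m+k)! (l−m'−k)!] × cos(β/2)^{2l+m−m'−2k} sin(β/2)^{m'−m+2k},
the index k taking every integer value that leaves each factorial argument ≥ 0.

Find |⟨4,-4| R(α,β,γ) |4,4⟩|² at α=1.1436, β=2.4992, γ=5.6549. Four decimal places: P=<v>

D^4_{-4,4}(1.1436,2.4992,5.6549) = e^{-i·-4·1.1436}·d^4_{-4,4}(2.4992)·e^{-i·4·5.6549}. Compute d first:
c=cos(2.4992/2)=0.315702, s=sin(2.4992/2)=0.948858; N=√[1·40320·40320·1]=40320.000000
k: max(0,(4)−(-4))=8 … min(4+(4),4−(-4))=8
  k=8: (−1)^0·40320.0000/(40320)·0.3157^0·0.9489^8 = +0.657069
d^4_{-4,4}(2.4992) = +0.657069
|D^4_{-4,4}|² = |d^4_{-4,4}(β)|² = (+0.657069)² = 0.431740 (the z-rotation phases have unit modulus)

P=0.4317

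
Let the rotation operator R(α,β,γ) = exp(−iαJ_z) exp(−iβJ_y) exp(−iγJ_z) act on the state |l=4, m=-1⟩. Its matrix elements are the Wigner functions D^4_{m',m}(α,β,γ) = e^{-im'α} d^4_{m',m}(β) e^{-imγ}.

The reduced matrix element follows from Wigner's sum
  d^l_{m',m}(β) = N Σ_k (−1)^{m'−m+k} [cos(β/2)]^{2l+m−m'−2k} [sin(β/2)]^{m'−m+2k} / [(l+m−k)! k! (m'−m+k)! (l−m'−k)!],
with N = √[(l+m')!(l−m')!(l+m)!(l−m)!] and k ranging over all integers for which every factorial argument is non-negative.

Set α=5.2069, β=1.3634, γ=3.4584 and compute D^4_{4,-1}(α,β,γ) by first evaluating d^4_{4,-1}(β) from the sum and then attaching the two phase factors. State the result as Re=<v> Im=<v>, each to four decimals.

Re=-0.0314 Im=-0.3466

Split into d^4_{4,-1}(β=1.3634) × two z-phases.
With c≡cos(β/2)=0.776503 and s≡sin(β/2)=0.630114, N=[40320·1·6·120]^{1/2}=5387.986637
k: max(0,(-1)−(4))=0 … min(4+(-1),4−(4))=0
  k=0: (−1)^5·5387.9866/(720)·0.7765^3·0.6301^5 = -0.348031
d^4_{4,-1}(1.3634) = -0.348031
D = (-0.396084-0.918214i)·(-0.348031)·(-0.950235-0.311534i) = -0.031433-0.346609i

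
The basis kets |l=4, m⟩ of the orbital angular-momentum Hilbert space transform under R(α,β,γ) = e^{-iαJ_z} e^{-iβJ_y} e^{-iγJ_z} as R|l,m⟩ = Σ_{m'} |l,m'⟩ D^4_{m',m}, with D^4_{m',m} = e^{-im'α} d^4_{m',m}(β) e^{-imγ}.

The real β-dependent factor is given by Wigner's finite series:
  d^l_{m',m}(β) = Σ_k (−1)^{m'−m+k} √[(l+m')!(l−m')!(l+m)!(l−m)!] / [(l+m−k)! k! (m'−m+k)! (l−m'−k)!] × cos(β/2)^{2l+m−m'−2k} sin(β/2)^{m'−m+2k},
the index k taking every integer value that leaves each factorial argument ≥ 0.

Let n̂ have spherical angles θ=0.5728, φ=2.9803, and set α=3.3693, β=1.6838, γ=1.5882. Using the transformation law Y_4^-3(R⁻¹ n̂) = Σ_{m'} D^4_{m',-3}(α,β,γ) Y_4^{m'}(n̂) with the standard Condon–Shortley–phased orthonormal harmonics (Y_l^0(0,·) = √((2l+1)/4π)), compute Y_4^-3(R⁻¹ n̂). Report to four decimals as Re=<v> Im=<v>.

Re=0.2272 Im=0.3132

Need the full column D^4_{m',-3} for m'=−4..4 at α=3.3693, β=1.6838, γ=1.5882.
cos(β/2)=0.666047, sin(β/2)=0.745910
d^4_{-4,-3}: single k=1 term ⇒ +0.122677;  D = +0.100710-0.070052i
d^4_{-3,-3}: k∈[0..1] ⇒ +0.038729 -0.340016 = -0.301287;  D = +0.202114-0.223437i
d^4_{-2,-3}: k∈[0..1] ⇒ -0.162287 +0.610616 = +0.448329;  D = +0.217934-0.391795i
d^4_{-1,-3}: k∈[0..1] ⇒ +0.385542 -0.805905 = -0.420363;  D = +0.116137-0.404001i
d^4_{0,-3}: k∈[0..1] ⇒ -0.643646 +0.807254 = +0.163608;  D = +0.008538-0.163385i
d^4_{1,-3}: k∈[0..1] ⇒ +0.805905 -0.606454 = +0.199450;  D = +0.034823+0.196387i
d^4_{2,-3}: k∈[0..1] ⇒ -0.765829 +0.320165 = -0.445664;  D = +0.174864+0.409925i
d^4_{3,-3}: k∈[0..1] ⇒ +0.534843 -0.095828 = +0.439015;  D = +0.258966+0.354500i
d^4_{4,-3}: single k=0 term ⇒ -0.242022;  D = +0.183196+0.158157i
Y_4^{m'}(θ=0.5728,φ=2.9803) and Σ D·Y over m':
  (+0.1007-0.0701i)·(+0.0305+0.0230i)  (+0.2021-0.2234i)·(-0.1482-0.0779i)  (+0.2179-0.3918i)·(+0.3675+0.1229i)  (+0.1161-0.4040i)·(-0.4134-0.0673i)  (+0.0085-0.1634i)·(-0.0772+0.0000i)  (+0.0348+0.1964i)·(+0.4134-0.0673i)  (+0.1749+0.4099i)·(+0.3675-0.1229i)  (+0.2590+0.3545i)·(+0.1482-0.0779i)  (+0.1832+0.1582i)·(+0.0305-0.0230i)
Y_4^-3(R⁻¹ n̂) = +0.227171+0.313167i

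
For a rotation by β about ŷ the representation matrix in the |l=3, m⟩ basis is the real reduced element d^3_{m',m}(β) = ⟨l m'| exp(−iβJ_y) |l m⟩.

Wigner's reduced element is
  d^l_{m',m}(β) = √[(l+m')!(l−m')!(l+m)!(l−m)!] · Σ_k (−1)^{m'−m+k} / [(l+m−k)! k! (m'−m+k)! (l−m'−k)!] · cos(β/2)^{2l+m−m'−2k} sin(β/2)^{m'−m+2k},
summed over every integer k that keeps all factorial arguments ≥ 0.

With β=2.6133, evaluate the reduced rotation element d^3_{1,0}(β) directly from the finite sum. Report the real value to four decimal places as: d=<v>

d=-0.5958

d^3_{1,0}(β=2.6133) via Wigner's sum:
With c≡cos(β/2)=0.261085 and s≡sin(β/2)=0.965316, N=[24·2·6·6]^{1/2}=41.569219
k∈{0,1,2} keeps every argument non-negative
  k=0: (−1)^1·41.5692/(12)·0.2611^5·0.9653^1 = -0.004057
  k=1: (−1)^2·41.5692/(4)·0.2611^3·0.9653^3 = +0.166367
  k=2: (−1)^3·41.5692/(12)·0.2611^1·0.9653^5 = -0.758089
d^3_{1,0}(2.6133) = -0.004057 +0.166367 -0.758089 = -0.595778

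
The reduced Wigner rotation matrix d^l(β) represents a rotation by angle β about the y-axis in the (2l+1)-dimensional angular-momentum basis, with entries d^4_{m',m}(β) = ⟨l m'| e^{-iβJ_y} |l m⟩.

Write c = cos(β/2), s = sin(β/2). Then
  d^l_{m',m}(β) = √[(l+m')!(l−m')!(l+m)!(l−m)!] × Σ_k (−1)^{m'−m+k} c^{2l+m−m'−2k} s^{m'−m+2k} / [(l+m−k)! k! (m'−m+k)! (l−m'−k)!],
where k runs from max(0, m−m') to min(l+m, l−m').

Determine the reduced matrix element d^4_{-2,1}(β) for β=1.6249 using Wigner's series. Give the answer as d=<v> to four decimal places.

d^4_{-2,1}(β=1.6249) via Wigner's sum:
c=cos(1.6249/2)=0.687722, s=sin(1.6249/2)=0.725974; N=√[2·720·120·6]=1018.233765
The bounds max(0,m−m')=3 and min(l+m,l−m')=5 give 3 terms
  k=3: (−1)^0·1018.2338/(72)·0.6877^5·0.7260^3 = +0.832421
  k=4: (−1)^1·1018.2338/(48)·0.6877^3·0.7260^5 = -1.391396
  k=5: (−1)^2·1018.2338/(240)·0.6877^1·0.7260^7 = +0.310097
d^4_{-2,1}(1.6249) = +0.832421 -1.391396 +0.310097 = -0.248879

d=-0.2489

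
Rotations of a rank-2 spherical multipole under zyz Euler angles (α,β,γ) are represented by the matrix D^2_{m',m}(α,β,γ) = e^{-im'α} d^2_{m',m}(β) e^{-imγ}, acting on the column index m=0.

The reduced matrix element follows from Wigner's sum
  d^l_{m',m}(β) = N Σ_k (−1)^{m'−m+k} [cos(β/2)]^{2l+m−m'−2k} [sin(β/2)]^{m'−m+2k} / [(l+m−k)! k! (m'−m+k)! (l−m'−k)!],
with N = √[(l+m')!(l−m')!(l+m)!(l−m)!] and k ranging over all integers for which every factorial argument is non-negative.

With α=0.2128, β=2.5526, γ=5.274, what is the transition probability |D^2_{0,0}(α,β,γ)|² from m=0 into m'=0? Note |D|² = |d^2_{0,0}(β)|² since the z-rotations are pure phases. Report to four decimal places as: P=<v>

Split into d^2_{0,0}(β=2.5526) × two z-phases.
With c≡cos(β/2)=0.290258 and s≡sin(β/2)=0.956948, N=[2·2·2·2]^{1/2}=4.000000
Admissible k: 0..2 (factorial args all ≥0)
  k=0: (−1)^0·4.0000/(4)·0.2903^4·0.9569^0 = +0.007098
  k=1: (−1)^1·4.0000/(1)·0.2903^2·0.9569^2 = -0.308607
  k=2: (−1)^2·4.0000/(4)·0.2903^0·0.9569^4 = +0.838599
d^2_{0,0}(2.5526) = +0.007098 -0.308607 +0.838599 = +0.537090
|D^2_{0,0}|² = |d^2_{0,0}(β)|² = (+0.537090)² = 0.288466 (the z-rotation phases have unit modulus)

P=0.2885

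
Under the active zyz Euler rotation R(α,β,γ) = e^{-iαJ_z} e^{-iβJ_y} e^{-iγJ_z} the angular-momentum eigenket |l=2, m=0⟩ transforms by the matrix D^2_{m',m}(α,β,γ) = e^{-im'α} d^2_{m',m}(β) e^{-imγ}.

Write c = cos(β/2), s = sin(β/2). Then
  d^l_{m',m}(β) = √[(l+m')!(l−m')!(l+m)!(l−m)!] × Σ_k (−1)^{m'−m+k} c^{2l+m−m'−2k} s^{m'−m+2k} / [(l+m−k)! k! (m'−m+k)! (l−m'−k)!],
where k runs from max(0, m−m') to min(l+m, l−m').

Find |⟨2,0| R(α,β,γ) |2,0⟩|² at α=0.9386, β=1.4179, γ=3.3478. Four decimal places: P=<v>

D^2_{0,0}(0.9386,1.4179,3.3478) = e^{-i·0·0.9386}·d^2_{0,0}(1.4179)·e^{-i·0·3.3478}. Compute d first:
With c≡cos(β/2)=0.759046 and s≡sin(β/2)=0.651037, N=[2·2·2·2]^{1/2}=4.000000
k∈{0,1,2} keeps every argument non-negative
  k=0: (−1)^0·4.0000/(4)·0.7590^4·0.6510^0 = +0.331950
  k=1: (−1)^1·4.0000/(1)·0.7590^2·0.6510^2 = -0.976804
  k=2: (−1)^2·4.0000/(4)·0.7590^0·0.6510^4 = +0.179648
d^2_{0,0}(1.4179) = +0.331950 -0.976804 +0.179648 = -0.465206
|D^2_{0,0}|² = |d^2_{0,0}(β)|² = (-0.465206)² = 0.216417 (the z-rotation phases have unit modulus)

P=0.2164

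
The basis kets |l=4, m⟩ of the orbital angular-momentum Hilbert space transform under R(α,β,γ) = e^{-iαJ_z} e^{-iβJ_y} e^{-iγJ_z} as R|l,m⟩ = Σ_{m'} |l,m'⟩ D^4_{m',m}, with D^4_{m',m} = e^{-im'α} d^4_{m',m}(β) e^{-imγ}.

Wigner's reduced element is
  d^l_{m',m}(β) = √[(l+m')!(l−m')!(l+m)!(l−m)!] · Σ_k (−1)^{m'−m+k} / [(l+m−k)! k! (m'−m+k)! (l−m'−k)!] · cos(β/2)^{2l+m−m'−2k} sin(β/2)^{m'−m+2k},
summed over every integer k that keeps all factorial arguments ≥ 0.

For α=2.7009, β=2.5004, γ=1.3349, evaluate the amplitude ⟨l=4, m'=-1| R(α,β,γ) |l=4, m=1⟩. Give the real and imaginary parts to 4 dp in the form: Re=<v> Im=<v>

Re=0.0405 Im=0.1950

First d^4_{-1,1}(β=2.5004), then the phase factors e^{-i(-1)α} and e^{-i(1)γ}:
c=cos(2.5004/2)=0.315133, s=sin(2.5004/2)=0.949048; N=√[6·120·120·6]=720.000000
k: max(0,(1)−(-1))=2 … min(4+(1),4−(-1))=5
  k=2: (−1)^0·720.0000/(72)·0.3151^6·0.9490^2 = +0.008821
  k=3: (−1)^1·720.0000/(24)·0.3151^4·0.9490^4 = -0.240019
  k=4: (−1)^2·720.0000/(48)·0.3151^2·0.9490^6 = +1.088444
  k=5: (−1)^3·720.0000/(720)·0.3151^0·0.9490^8 = -0.658119
d^4_{-1,1}(2.5004) = +0.008821 -0.240019 +1.088444 -0.658119 = +0.199127
Phases: e^{-i·(-1)·2.7009}=-0.904456+0.426566i, e^{-i·(1)·1.3349}=+0.233715-0.972305i ⇒ D=+0.040496+0.194966i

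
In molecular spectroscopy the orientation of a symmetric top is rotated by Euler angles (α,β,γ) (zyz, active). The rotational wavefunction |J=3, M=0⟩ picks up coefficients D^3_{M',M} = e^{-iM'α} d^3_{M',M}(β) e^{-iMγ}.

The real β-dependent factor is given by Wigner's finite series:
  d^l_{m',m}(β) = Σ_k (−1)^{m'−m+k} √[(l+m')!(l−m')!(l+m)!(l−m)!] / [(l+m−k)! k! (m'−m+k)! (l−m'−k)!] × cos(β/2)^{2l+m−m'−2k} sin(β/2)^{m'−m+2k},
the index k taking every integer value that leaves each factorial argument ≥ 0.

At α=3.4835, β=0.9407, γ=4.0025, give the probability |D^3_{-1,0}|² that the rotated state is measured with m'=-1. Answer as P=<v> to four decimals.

P=0.0663

First d^3_{-1,0}(β=0.9407), then the phase factors e^{-i(-1)α} and e^{-i(0)γ}:
c=cos(0.9407/2)=0.891410, s=sin(0.9407/2)=0.453198; N=√[2·24·6·6]=41.569219
The bounds max(0,m−m')=1 and min(l+m,l−m')=3 give 3 terms
  k=1: (−1)^0·41.5692/(12)·0.8914^5·0.4532^1 = +0.883620
  k=2: (−1)^1·41.5692/(4)·0.8914^3·0.4532^3 = -0.685187
  k=3: (−1)^2·41.5692/(12)·0.8914^1·0.4532^5 = +0.059035
d^3_{-1,0}(0.9407) = +0.883620 -0.685187 +0.059035 = +0.257469
|D^3_{-1,0}|² = |d^3_{-1,0}(β)|² = (+0.257469)² = 0.066290 (the z-rotation phases have unit modulus)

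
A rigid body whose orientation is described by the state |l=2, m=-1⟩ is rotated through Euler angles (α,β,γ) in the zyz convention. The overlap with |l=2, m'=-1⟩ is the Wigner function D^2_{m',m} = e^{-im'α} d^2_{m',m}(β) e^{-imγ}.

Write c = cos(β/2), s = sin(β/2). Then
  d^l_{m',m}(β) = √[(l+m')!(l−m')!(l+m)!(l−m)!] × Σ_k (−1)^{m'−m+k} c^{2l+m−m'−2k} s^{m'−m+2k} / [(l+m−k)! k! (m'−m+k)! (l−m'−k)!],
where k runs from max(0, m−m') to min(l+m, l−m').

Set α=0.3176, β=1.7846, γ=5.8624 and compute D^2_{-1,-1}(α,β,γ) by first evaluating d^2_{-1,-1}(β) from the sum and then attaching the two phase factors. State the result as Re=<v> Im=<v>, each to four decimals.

First d^2_{-1,-1}(β=1.7846), then the phase factors e^{-i(-1)α} and e^{-i(-1)γ}:
Half-angle: c=0.627623, s=0.778517. N=√(1·6·1·6)=6.000000
Admissible k: 0..1 (factorial args all ≥0)
  k=0: (−1)^0·6.0000/(6)·0.6276^4·0.7785^0 = +0.155166
  k=1: (−1)^1·6.0000/(2)·0.6276^2·0.7785^2 = -0.716235
d^2_{-1,-1}(1.7846) = +0.155166 -0.716235 = -0.561070
Phases: e^{-i·(-1)·0.3176}=+0.949988+0.312287i, e^{-i·(-1)·5.8624}=+0.912768-0.408477i ⇒ D=-0.558085+0.057791i

Re=-0.5581 Im=0.0578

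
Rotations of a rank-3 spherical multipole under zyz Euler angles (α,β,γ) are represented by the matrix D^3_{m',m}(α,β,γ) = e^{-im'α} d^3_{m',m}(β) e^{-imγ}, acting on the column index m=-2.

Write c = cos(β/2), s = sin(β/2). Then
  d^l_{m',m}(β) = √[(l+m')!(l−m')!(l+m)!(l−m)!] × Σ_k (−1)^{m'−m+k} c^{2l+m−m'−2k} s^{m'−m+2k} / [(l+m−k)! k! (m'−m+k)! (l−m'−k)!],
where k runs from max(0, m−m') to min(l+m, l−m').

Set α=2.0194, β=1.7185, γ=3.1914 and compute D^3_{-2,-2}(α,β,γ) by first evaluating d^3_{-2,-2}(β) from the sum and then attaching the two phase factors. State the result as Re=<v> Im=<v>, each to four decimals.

Re=0.2410 Im=0.3728

First d^3_{-2,-2}(β=1.7185), then the phase factors e^{-i(-2)α} and e^{-i(-2)γ}:
c=cos(1.7185/2)=0.653006, s=sin(1.7185/2)=0.757353; N=√[1·120·1·120]=120.000000
k∈{0,1} keeps every argument non-negative
  k=0: (−1)^0·120.0000/(120)·0.6530^6·0.7574^0 = +0.077536
  k=1: (−1)^1·120.0000/(24)·0.6530^4·0.7574^2 = -0.521476
d^3_{-2,-2}(1.7185) = +0.077536 -0.521476 = -0.443941
D = (-0.623795-0.781588i)·(-0.443941)·(+0.995043+0.099450i) = +0.241048+0.372799i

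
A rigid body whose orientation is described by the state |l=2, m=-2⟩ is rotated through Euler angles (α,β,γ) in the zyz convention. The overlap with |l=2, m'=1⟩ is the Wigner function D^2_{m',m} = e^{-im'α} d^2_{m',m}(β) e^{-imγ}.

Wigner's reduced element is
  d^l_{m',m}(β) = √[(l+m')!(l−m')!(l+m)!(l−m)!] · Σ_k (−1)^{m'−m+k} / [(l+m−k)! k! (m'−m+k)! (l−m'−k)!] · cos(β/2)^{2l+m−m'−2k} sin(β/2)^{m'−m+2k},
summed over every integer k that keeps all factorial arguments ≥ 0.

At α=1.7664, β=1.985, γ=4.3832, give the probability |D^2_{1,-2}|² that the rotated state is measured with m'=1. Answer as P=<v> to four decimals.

D^2_{1,-2}(1.7664,1.985,4.3832) = e^{-i·1·1.7664}·d^2_{1,-2}(1.985)·e^{-i·-2·4.3832}. Compute d first:
c=cos(1.985/2)=0.546598, s=sin(1.985/2)=0.837395; N=√[6·1·1·24]=12.000000
k∈{0} keeps every argument non-negative
  k=0: (−1)^3·12.0000/(6)·0.5466^1·0.8374^3 = -0.641932
d^2_{1,-2}(1.985) = -0.641932
|D^2_{1,-2}|² = |d^2_{1,-2}(β)|² = (-0.641932)² = 0.412077 (the z-rotation phases have unit modulus)

P=0.4121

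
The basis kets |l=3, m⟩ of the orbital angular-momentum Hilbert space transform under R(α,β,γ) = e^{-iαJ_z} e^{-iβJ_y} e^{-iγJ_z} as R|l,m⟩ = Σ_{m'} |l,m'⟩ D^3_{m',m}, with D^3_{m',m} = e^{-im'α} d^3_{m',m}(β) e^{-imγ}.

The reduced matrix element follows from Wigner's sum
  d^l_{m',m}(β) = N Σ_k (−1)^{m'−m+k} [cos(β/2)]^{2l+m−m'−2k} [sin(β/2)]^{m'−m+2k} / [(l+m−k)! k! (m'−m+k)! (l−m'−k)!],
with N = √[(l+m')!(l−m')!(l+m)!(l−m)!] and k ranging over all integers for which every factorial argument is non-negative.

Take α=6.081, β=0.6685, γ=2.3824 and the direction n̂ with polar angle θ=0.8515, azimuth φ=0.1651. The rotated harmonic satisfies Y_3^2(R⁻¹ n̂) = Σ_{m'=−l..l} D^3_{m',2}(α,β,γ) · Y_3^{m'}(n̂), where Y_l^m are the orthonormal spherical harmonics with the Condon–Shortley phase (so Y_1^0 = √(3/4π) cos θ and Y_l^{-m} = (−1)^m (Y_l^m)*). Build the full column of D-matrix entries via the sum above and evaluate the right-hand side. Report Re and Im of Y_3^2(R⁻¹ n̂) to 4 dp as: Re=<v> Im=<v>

Need the full column D^3_{m',2} for m'=−3..3 at α=6.081, β=0.6685, γ=2.3824.
cos(β/2)=0.944657, sin(β/2)=0.328061
d^3_{-3,2}: single k=5 term ⇒ +0.008793;  D = +0.005384+0.006952i
d^3_{-2,2}: k∈[4..5] ⇒ +0.051682 -0.001247 = +0.050435;  D = +0.022245+0.045264i
d^3_{-1,2}: k∈[3..4] ⇒ +0.188241 -0.011351 = +0.176890;  D = +0.044551+0.171188i
d^3_{0,2}: k∈[2..3] ⇒ +0.469424 -0.056614 = +0.412810;  D = +0.021626+0.412243i
d^3_{1,2}: k∈[1..2] ⇒ +0.780412 -0.188241 = +0.592171;  D = -0.088361+0.585542i
d^3_{2,2}: k∈[0..1] ⇒ +0.710630 -0.428523 = +0.282107;  D = -0.097253+0.264814i
d^3_{3,2}: single k=0 term ⇒ -0.604505;  D = +0.318100-0.514041i
Y_3^{m'}(θ=0.8515,φ=0.1651) and Σ D·Y over m':
  (+0.0054+0.0070i)·(+0.1563-0.0844i)  (+0.0222+0.0453i)·(+0.3605-0.1235i)  (+0.0446+0.1712i)·(+0.2807-0.0468i)  (+0.0216+0.4122i)·(-0.2040+0.0000i)  (-0.0884+0.5855i)·(-0.2807-0.0468i)  (-0.0973+0.2648i)·(+0.3605+0.1235i)  (+0.3181-0.5140i)·(-0.1563-0.0844i)
Y_3^2(R⁻¹ n̂) = -0.077555-0.047220i

Re=-0.0776 Im=-0.0472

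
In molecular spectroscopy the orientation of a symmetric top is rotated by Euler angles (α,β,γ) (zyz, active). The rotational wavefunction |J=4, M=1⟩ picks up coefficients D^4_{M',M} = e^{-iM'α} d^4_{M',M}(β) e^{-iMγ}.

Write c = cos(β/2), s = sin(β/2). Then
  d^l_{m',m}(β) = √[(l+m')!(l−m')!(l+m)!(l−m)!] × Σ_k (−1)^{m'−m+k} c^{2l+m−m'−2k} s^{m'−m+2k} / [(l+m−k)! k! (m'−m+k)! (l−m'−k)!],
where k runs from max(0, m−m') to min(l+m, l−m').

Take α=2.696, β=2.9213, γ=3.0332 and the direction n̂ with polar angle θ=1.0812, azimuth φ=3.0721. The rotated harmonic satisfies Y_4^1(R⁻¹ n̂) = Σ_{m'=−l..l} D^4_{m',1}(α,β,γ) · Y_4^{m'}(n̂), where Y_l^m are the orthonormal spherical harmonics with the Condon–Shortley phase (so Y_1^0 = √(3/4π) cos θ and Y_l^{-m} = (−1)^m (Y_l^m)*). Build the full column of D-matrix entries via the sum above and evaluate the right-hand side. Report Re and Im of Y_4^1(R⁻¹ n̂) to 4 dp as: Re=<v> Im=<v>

Need the full column D^4_{m',1} for m'=−4..4 at α=2.696, β=2.9213, γ=3.0332.
cos(β/2)=0.109924, sin(β/2)=0.993940
d^4_{-4,1}: single k=5 term ⇒ +0.009642;  D = +0.000993+0.009591i
d^4_{-3,1}: k∈[4..5] ⇒ +0.001885 -0.092473 = -0.090588;  D = -0.030416+0.085329i
d^4_{-2,1}: k∈[3..5] ⇒ +0.000223 -0.027333 +0.446940 = +0.419830;  D = -0.297637+0.296090i
d^4_{-1,1}: k∈[2..5] ⇒ +0.000017 -0.004275 +0.174757 -0.952536 = -0.782036;  D = -0.737996+0.258734i
d^4_{0,1}: k∈[1..4] ⇒ +0.000001 -0.000423 +0.034573 -0.471116 = -0.436965;  D = +0.434400+0.047271i
d^4_{1,1}: k∈[0..3] ⇒ +0.000000 -0.000026 +0.004275 -0.116505 = -0.112256;  D = -0.095466-0.059056i
d^4_{2,1}: k∈[0..2] ⇒ -0.000001 +0.000334 -0.018222 = -0.017888;  D = +0.009671+0.015048i
d^4_{3,1}: k∈[0..1] ⇒ +0.000014 -0.001885 = -0.001871;  D = -0.000234-0.001856i
d^4_{4,1}: single k=0 term ⇒ -0.000118;  D = -0.000037+0.000112i
Y_4^{m'}(θ=1.0812,φ=3.0721) and Σ D·Y over m':
  (+0.0010+0.0096i)·(+0.2581+0.0737i)  (-0.0304+0.0853i)·(-0.3958-0.0837i)  (-0.2976+0.2961i)·(+0.1414+0.0198i)  (-0.7380+0.2587i)·(+0.2844+0.0198i)  (+0.4344+0.0473i)·(-0.2034+0.0000i)  (-0.0955-0.0591i)·(-0.2844+0.0198i)  (+0.0097+0.0150i)·(+0.1414-0.0198i)  (-0.0002-0.0019i)·(+0.3958-0.0837i)  (-0.0000+0.0001i)·(+0.2581-0.0737i)
Y_4^1(R⁻¹ n̂) = -0.302837+0.072820i

Re=-0.3028 Im=0.0728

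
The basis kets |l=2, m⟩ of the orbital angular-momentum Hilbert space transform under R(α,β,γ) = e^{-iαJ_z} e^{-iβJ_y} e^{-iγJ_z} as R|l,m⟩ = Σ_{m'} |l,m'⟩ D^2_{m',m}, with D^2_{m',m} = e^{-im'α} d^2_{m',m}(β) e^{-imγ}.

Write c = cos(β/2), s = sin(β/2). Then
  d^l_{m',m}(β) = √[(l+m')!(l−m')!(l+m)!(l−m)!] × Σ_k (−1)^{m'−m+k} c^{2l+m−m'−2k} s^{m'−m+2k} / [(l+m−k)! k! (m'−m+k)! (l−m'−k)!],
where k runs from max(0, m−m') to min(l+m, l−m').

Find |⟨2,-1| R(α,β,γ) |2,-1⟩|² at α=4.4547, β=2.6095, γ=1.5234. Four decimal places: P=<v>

Split into d^2_{-1,-1}(β=2.6095) × two z-phases.
Half-angle: c=0.262919, s=0.964818. N=√(1·6·1·6)=6.000000
k: max(0,(-1)−(-1))=0 … min(2+(-1),2−(-1))=1
  k=0: (−1)^0·6.0000/(6)·0.2629^4·0.9648^0 = +0.004778
  k=1: (−1)^1·6.0000/(2)·0.2629^2·0.9648^2 = -0.193044
d^2_{-1,-1}(2.6095) = +0.004778 -0.193044 = -0.188265
|D^2_{-1,-1}|² = |d^2_{-1,-1}(β)|² = (-0.188265)² = 0.035444 (the z-rotation phases have unit modulus)

P=0.0354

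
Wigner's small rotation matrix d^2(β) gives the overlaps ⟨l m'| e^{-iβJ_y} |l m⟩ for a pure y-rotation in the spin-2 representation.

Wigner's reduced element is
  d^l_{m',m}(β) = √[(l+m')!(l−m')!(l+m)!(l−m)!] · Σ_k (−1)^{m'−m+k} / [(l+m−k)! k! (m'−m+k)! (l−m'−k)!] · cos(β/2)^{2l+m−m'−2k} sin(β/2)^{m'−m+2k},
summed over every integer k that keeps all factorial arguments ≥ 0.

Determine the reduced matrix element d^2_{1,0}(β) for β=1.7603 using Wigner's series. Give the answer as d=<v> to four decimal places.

d=0.2266

d^2_{1,0}(β=1.7603) via Wigner's sum:
Half-angle: c=0.637036, s=0.770834. N=√(6·1·2·2)=4.898979
k∈{0,1} keeps every argument non-negative
  k=0: (−1)^1·4.8990/(2)·0.6370^3·0.7708^1 = -0.488121
  k=1: (−1)^2·4.8990/(2)·0.6370^1·0.7708^3 = +0.714698
d^2_{1,0}(1.7603) = -0.488121 +0.714698 = +0.226577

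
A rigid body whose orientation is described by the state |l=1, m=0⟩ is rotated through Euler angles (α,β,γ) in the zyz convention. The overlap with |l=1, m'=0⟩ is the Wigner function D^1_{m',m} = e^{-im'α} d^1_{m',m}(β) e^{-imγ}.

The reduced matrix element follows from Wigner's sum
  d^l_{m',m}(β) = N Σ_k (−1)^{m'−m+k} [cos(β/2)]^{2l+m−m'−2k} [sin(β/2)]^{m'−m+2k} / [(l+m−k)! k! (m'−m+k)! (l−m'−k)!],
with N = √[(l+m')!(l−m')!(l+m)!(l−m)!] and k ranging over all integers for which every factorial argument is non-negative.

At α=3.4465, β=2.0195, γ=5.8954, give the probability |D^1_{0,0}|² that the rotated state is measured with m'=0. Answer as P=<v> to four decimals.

P=0.1882

Split into d^1_{0,0}(β=2.0195) × two z-phases.
Half-angle: c=0.532072, s=0.846699. N=√(1·1·1·1)=1.000000
The bounds max(0,m−m')=0 and min(l+m,l−m')=1 give 2 terms
  k=0: (−1)^0·1.0000/(1)·0.5321^2·0.8467^0 = +0.283101
  k=1: (−1)^1·1.0000/(1)·0.5321^0·0.8467^2 = -0.716899
d^1_{0,0}(2.0195) = +0.283101 -0.716899 = -0.433798
|D^1_{0,0}|² = |d^1_{0,0}(β)|² = (-0.433798)² = 0.188181 (the z-rotation phases have unit modulus)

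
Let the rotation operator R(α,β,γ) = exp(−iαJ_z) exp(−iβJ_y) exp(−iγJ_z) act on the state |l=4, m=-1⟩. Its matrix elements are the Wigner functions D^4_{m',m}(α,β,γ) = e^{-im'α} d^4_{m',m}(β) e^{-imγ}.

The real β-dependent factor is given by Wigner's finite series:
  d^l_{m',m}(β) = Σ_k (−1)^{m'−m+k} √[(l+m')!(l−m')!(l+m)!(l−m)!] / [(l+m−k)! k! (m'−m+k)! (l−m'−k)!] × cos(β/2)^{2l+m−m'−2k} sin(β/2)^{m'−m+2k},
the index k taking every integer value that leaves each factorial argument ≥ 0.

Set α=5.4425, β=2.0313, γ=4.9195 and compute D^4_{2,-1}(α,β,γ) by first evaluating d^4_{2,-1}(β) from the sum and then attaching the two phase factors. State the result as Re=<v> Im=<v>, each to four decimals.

Re=0.2925 Im=0.0962

First d^4_{2,-1}(β=2.0313), then the phase factors e^{-i(2)α} and e^{-i(-1)γ}:
With c≡cos(β/2)=0.527068 and s≡sin(β/2)=0.849823, N=[720·2·6·120]^{1/2}=1018.233765
Admissible k: 0..2 (factorial args all ≥0)
  k=0: (−1)^3·1018.2338/(72)·0.5271^5·0.8498^3 = -0.353047
  k=1: (−1)^4·1018.2338/(48)·0.5271^3·0.8498^5 = +1.376729
  k=2: (−1)^5·1018.2338/(240)·0.5271^1·0.8498^7 = -0.715819
d^4_{2,-1}(2.0313) = -0.353047 +1.376729 -0.715819 = +0.307863
D = (-0.110349+0.993893i)·(+0.307863)·(+0.205634-0.978629i) = +0.292458+0.096167i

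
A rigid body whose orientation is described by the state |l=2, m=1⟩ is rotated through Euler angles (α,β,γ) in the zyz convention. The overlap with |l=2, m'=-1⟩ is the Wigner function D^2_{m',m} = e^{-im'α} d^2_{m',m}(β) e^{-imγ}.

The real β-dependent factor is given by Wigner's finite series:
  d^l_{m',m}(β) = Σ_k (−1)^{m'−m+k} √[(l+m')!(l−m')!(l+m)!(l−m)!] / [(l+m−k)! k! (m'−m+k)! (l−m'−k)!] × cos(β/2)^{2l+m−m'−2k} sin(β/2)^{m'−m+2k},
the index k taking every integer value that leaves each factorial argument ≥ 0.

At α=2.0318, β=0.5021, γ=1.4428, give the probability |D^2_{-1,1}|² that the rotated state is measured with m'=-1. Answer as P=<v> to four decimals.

D^2_{-1,1}(2.0318,0.5021,1.4428) = e^{-i·-1·2.0318}·d^2_{-1,1}(0.5021)·e^{-i·1·1.4428}. Compute d first:
With c≡cos(β/2)=0.968652 and s≡sin(β/2)=0.248421, N=[1·6·6·1]^{1/2}=6.000000
Admissible k: 2..3 (factorial args all ≥0)
  k=2: (−1)^0·6.0000/(2)·0.9687^2·0.2484^2 = +0.173714
  k=3: (−1)^1·6.0000/(6)·0.9687^0·0.2484^4 = -0.003809
d^2_{-1,1}(0.5021) = +0.173714 -0.003809 = +0.169905
|D^2_{-1,1}|² = |d^2_{-1,1}(β)|² = (+0.169905)² = 0.028868 (the z-rotation phases have unit modulus)

P=0.0289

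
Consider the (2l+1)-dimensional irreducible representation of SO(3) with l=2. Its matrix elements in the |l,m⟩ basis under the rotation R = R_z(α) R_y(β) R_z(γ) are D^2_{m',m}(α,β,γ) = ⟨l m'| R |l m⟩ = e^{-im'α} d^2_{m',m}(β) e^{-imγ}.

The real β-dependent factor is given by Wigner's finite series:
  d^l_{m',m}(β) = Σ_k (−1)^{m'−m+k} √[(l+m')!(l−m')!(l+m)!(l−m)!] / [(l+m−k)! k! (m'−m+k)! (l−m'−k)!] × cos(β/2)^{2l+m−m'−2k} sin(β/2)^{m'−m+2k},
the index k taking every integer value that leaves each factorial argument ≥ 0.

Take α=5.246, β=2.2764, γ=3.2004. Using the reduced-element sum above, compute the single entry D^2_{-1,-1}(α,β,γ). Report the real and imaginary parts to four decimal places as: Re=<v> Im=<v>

Re=0.2254 Im=-0.3349

First d^2_{-1,-1}(β=2.2764), then the phase factors e^{-i(-1)α} and e^{-i(-1)γ}:
Half-angle: c=0.419229, s=0.907880. N=√(1·6·1·6)=6.000000
Admissible k: 0..1 (factorial args all ≥0)
  k=0: (−1)^0·6.0000/(6)·0.4192^4·0.9079^0 = +0.030889
  k=1: (−1)^1·6.0000/(2)·0.4192^2·0.9079^2 = -0.434592
d^2_{-1,-1}(2.2764) = +0.030889 -0.434592 = -0.403703
D = (+0.508646-0.860976i)·(-0.403703)·(-0.998271-0.058773i) = +0.225415-0.334909i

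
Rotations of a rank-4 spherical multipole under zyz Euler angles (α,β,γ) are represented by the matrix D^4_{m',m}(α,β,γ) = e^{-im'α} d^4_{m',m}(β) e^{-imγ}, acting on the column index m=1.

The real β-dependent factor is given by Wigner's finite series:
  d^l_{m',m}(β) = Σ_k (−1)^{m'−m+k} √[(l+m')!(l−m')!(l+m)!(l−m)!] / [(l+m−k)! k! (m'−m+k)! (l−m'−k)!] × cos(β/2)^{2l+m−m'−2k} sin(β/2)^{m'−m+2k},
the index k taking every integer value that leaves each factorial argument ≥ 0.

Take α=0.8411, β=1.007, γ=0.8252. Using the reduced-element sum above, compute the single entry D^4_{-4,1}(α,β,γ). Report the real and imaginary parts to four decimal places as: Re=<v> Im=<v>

Split into d^4_{-4,1}(β=1.007) × two z-phases.
With c≡cos(β/2)=0.875899 and s≡sin(β/2)=0.482494, N=[1·40320·120·6]^{1/2}=5387.986637
k: max(0,(1)−(-4))=5 … min(4+(1),4−(-4))=5
  k=5: (−1)^0·5387.9866/(720)·0.8759^3·0.4825^5 = +0.131497
d^4_{-4,1}(1.007) = +0.131497
Attach z-rotation phases: D = e^{-i(-4)(0.8411)}·(+0.131497)·e^{-i(1)(0.8252)} = -0.108351+0.074508i

Re=-0.1084 Im=0.0745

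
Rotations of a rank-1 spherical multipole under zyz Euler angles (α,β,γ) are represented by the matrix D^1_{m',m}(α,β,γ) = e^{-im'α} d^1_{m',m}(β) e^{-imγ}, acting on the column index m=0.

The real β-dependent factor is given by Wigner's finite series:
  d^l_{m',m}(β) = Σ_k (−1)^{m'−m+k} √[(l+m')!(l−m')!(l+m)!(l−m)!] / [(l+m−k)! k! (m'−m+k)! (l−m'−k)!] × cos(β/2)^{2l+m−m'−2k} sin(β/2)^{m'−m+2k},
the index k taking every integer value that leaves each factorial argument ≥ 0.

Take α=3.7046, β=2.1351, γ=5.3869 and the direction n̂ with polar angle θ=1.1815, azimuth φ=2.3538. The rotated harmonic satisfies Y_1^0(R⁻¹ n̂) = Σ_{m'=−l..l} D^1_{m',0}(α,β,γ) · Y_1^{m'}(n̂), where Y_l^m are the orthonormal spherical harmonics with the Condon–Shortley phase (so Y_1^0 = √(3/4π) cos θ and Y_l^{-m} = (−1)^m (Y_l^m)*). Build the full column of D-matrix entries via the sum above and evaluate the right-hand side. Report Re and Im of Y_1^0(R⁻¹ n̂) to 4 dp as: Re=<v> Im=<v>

Need the full column D^1_{m',0} for m'=−1..1 at α=3.7046, β=2.1351, γ=5.3869.
cos(β/2)=0.482272, sin(β/2)=0.876022
d^1_{-1,0}: single k=1 term ⇒ +0.597478;  D = -0.505259-0.318893i
d^1_{0,0}: k∈[0..1] ⇒ +0.232586 -0.767414 = -0.534828;  D = -0.534828+0.000000i
d^1_{1,0}: single k=0 term ⇒ -0.597478;  D = +0.505259-0.318893i
Y_1^{m'}(θ=1.1815,φ=2.3538) and Σ D·Y over m':
  (-0.5053-0.3189i)·(-0.2255-0.2266i)  (-0.5348+0.0000i)·(+0.1854+0.0000i)  (+0.5053-0.3189i)·(+0.2255-0.2266i)
Y_1^0(R⁻¹ n̂) = -0.015827+0.000000i

Re=-0.0158 Im=0.0000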